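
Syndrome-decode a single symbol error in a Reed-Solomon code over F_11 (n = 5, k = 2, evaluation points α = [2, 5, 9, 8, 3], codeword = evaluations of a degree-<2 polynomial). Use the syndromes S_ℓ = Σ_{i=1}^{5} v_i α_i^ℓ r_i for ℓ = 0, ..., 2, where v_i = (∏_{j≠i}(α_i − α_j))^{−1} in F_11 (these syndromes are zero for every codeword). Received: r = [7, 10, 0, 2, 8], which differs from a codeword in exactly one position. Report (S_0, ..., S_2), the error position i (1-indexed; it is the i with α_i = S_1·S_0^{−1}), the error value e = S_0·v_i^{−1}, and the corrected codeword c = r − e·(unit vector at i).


S = (10, 2, 7), error at position 3, error magnitude e = 8, c = [7, 10, 3, 2, 8].

Step 1: column multipliers v_i = (∏_{j≠i}(α_i − α_j))^{−1} mod 11.
  i = 1 (α = 2): (2−5)(2−9)(2−8)(2−3) = (−3)·(−7)·(−6)·(−1) = 126 ≡ 5, so v_1 = 5^{−1} = 9 (mod 11).
  i = 2 (α = 5): (5−2)(5−9)(5−8)(5−3) = 3·(−4)·(−3)·2 = 72 ≡ 6, so v_2 = 6^{−1} = 2 (mod 11).
  i = 3 (α = 9): (9−2)(9−5)(9−8)(9−3) = 7·4·1·6 = 168 ≡ 3, so v_3 = 3^{−1} = 4 (mod 11).
  i = 4 (α = 8): (8−2)(8−5)(8−9)(8−3) = 6·3·(−1)·5 = −90 ≡ 9, so v_4 = 9^{−1} = 5 (mod 11).
  i = 5 (α = 3): (3−2)(3−5)(3−9)(3−8) = 1·(−2)·(−6)·(−5) = −60 ≡ 6, so v_5 = 6^{−1} = 2 (mod 11).
  v = [9, 2, 4, 5, 2].
Step 2: syndromes of r = [7, 10, 0, 2, 8] (all sums mod 11).
  S_0 = Σ v_i r_i = 9·7 + 2·10 + 4·0 + 5·2 + 2·8 = 109 ≡ 10.
  S_1 = Σ v_i α_i r_i = 9·2·7 + 2·5·10 + 4·9·0 + 5·8·2 + 2·3·8 = 354 ≡ 2.
  α_i^2 mod 11 = [4, 3, 4, 9, 9].
  S_2 = Σ v_i α_i^2 r_i = 9·4·7 + 2·3·10 + 4·4·0 + 5·9·2 + 2·9·8 = 546 ≡ 7.
  S = (10, 2, 7) ≠ 0, so r is not a codeword (an error is present).
Step 3: locate the error. For a single error e at position i, S_ℓ = v_i·e·α_i^ℓ, so α_err = S_1/S_0.
  S_0^{−1} = 10^{−1} = 10 (mod 11), so α_err = 2·10 = 20 ≡ 9 = α_3. Error position i = 3.
  Consistency check: S_2/S_1 = 7·6 = 42 ≡ 9 = α_err ✓ (single-error assumption holds).
Step 4: error magnitude e = S_0/v_3 = S_0·∏_{j≠3}(α_3 − α_j) = 10·3 = 30 ≡ 8 (mod 11).
Step 5: correct position 3: c_3 = r_3 − e = 0 − 8 ≡ 3 (mod 11). Hence c = [7, 10, 3, 2, 8].
  Check: interpolating c through the α_i gives m(x) = 5 + 1·x (degree < 2) with m(α_i) = c_i for every i, so c is indeed a codeword.


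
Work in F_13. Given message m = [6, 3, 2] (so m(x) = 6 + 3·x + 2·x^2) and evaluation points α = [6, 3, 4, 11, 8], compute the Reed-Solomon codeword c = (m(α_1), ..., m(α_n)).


c = [5, 7, 11, 8, 2]

Message polynomial: m(x) = 6 + 3·x + 2·x^2 (mod 13).
For each evaluation point α_i, compute m(α_i) mod 13:
  α_1 = 6: Horner steps 2 → 2 → 5, so m(6) = 5.
  α_2 = 3: Horner steps 2 → 9 → 7, so m(3) = 7.
  α_3 = 4: Horner steps 2 → 11 → 11, so m(4) = 11.
  α_4 = 11: Horner steps 2 → 12 → 8, so m(11) = 8.
  α_5 = 8: Horner steps 2 → 6 → 2, so m(8) = 2.
Codeword c = [5, 7, 11, 8, 2] ∈ F_13^5.


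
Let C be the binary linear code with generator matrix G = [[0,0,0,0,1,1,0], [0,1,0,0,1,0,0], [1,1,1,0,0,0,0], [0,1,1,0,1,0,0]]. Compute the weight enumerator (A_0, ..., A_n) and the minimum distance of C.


Weight distribution: A_0 = 1, A_1 = 1, A_2 = 6, A_3 = 6, A_4 = 1, A_5 = 1. Minimum distance d = 1.

Enumerate all 2^4 = 16 messages m ∈ F_2^4.
For each, compute codeword c = mG in F_2^7, then tally its weight.
  m = 0000 → c = 0000000, weight = 0.
  m = 1000 → c = 0000110, weight = 2.
  m = 0100 → c = 0100100, weight = 2.
  m = 1100 → c = 0100010, weight = 2.
  m = 0010 → c = 1110000, weight = 3.
  m = 1010 → c = 1110110, weight = 5.
  m = 0110 → c = 1010100, weight = 3.
  m = 1110 → c = 1010010, weight = 3.
  m = 0001 → c = 0110100, weight = 3.
  m = 1001 → c = 0110010, weight = 3.
  m = 0101 → c = 0010000, weight = 1.
  m = 1101 → c = 0010110, weight = 3.
  m = 0011 → c = 1000100, weight = 2.
  m = 1011 → c = 1000010, weight = 2.
  m = 0111 → c = 1100000, weight = 2.
  m = 1111 → c = 1100110, weight = 4.
Tally weights:
  weight 0: 1 codewords.
  weight 1: 1 codewords.
  weight 2: 6 codewords.
  weight 3: 6 codewords.
  weight 4: 1 codewords.
  weight 5: 1 codewords.
Minimum distance d = smallest w > 0 with A_w > 0 = 1.
Sanity: Σ A_w = 16 = 2^4 = 16 ✓.


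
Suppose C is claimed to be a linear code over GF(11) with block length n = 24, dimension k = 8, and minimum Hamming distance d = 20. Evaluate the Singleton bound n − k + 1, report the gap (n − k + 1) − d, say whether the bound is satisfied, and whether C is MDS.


Singleton RHS = n − k + 1 = 17, slack = -3, bound violated (no such code; not MDS).

Singleton bound: d ≤ n − k + 1.
Here n = 24, k = 8, so n − k + 1 = 17.
Given d = 20, check d ≤ 17: NO.
Slack = (n − k + 1) − d = -3.
The slack is negative: d = 20 exceeds n − k + 1 = 17 by 3, so the Singleton bound is violated and no linear [24, 8, 20]_11 code can exist. In particular it is not MDS (MDS requires d = n − k + 1 exactly).
Description: the claimed parameters are [24, 8, 20]_11; such a code would be impossible (violates the Singleton bound).


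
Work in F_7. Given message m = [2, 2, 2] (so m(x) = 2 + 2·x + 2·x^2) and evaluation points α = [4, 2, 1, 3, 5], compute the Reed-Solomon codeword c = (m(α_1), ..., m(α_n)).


c = [0, 0, 6, 5, 6]

Message polynomial: m(x) = 2 + 2·x + 2·x^2 (mod 7).
For each evaluation point α_i, compute m(α_i) mod 7:
  α_1 = 4: Horner steps 2 → 3 → 0, so m(4) = 0.
  α_2 = 2: Horner steps 2 → 6 → 0, so m(2) = 0.
  α_3 = 1: Horner steps 2 → 4 → 6, so m(1) = 6.
  α_4 = 3: Horner steps 2 → 1 → 5, so m(3) = 5.
  α_5 = 5: Horner steps 2 → 5 → 6, so m(5) = 6.
Codeword c = [0, 0, 6, 5, 6] ∈ F_7^5.


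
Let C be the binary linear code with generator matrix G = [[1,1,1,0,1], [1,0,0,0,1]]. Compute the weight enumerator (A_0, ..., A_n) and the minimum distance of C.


Weight distribution: A_0 = 1, A_2 = 2, A_4 = 1. Minimum distance d = 2.

Enumerate all 2^2 = 4 messages m ∈ F_2^2.
For each, compute codeword c = mG in F_2^5, then tally its weight.
  m = 00 → c = 00000, weight = 0.
  m = 10 → c = 11101, weight = 4.
  m = 01 → c = 10001, weight = 2.
  m = 11 → c = 01100, weight = 2.
Tally weights:
  weight 0: 1 codewords.
  weight 2: 2 codewords.
  weight 4: 1 codewords.
Minimum distance d = smallest w > 0 with A_w > 0 = 2.
Sanity: Σ A_w = 4 = 2^2 = 4 ✓.


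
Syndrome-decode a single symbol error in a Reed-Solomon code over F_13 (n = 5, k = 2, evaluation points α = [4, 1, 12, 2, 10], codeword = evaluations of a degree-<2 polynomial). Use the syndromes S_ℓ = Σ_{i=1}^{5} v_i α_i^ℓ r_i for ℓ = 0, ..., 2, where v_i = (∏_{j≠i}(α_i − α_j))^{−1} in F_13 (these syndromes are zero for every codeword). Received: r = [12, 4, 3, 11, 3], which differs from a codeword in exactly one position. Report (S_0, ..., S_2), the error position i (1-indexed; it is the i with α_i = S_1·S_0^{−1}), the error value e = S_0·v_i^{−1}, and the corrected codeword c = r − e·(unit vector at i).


S = (2, 7, 5), error at position 5, error magnitude e = 1, c = [12, 4, 3, 11, 2].

Step 1: column multipliers v_i = (∏_{j≠i}(α_i − α_j))^{−1} mod 13.
  i = 1 (α = 4): (4−1)(4−12)(4−2)(4−10) = 3·(−8)·2·(−6) = 288 ≡ 2, so v_1 = 2^{−1} = 7 (mod 13).
  i = 2 (α = 1): (1−4)(1−12)(1−2)(1−10) = (−3)·(−11)·(−1)·(−9) = 297 ≡ 11, so v_2 = 11^{−1} = 6 (mod 13).
  i = 3 (α = 12): (12−4)(12−1)(12−2)(12−10) = 8·11·10·2 = 1760 ≡ 5, so v_3 = 5^{−1} = 8 (mod 13).
  i = 4 (α = 2): (2−4)(2−1)(2−12)(2−10) = (−2)·1·(−10)·(−8) = −160 ≡ 9, so v_4 = 9^{−1} = 3 (mod 13).
  i = 5 (α = 10): (10−4)(10−1)(10−12)(10−2) = 6·9·(−2)·8 = −864 ≡ 7, so v_5 = 7^{−1} = 2 (mod 13).
  v = [7, 6, 8, 3, 2].
Step 2: syndromes of r = [12, 4, 3, 11, 3] (all sums mod 13).
  S_0 = Σ v_i r_i = 7·12 + 6·4 + 8·3 + 3·11 + 2·3 = 171 ≡ 2.
  S_1 = Σ v_i α_i r_i = 7·4·12 + 6·1·4 + 8·12·3 + 3·2·11 + 2·10·3 = 774 ≡ 7.
  α_i^2 mod 13 = [3, 1, 1, 4, 9].
  S_2 = Σ v_i α_i^2 r_i = 7·3·12 + 6·1·4 + 8·1·3 + 3·4·11 + 2·9·3 = 486 ≡ 5.
  S = (2, 7, 5) ≠ 0, so r is not a codeword (an error is present).
Step 3: locate the error. For a single error e at position i, S_ℓ = v_i·e·α_i^ℓ, so α_err = S_1/S_0.
  S_0^{−1} = 2^{−1} = 7 (mod 13), so α_err = 7·7 = 49 ≡ 10 = α_5. Error position i = 5.
  Consistency check: S_2/S_1 = 5·2 = 10 ≡ 10 = α_err ✓ (single-error assumption holds).
Step 4: error magnitude e = S_0/v_5 = S_0·∏_{j≠5}(α_5 − α_j) = 2·7 = 14 ≡ 1 (mod 13).
Step 5: correct position 5: c_5 = r_5 − e = 3 − 1 ≡ 2 (mod 13). Hence c = [12, 4, 3, 11, 2].
  Check: interpolating c through the α_i gives m(x) = 10 + 7·x (degree < 2) with m(α_i) = c_i for every i, so c is indeed a codeword.


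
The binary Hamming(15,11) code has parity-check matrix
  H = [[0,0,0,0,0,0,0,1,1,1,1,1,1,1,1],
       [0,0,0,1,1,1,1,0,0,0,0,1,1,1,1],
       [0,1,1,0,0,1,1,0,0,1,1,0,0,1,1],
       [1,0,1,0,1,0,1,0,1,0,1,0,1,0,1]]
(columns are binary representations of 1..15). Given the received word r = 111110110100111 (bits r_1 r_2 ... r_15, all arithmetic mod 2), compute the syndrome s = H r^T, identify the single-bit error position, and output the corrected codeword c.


s = (1, 0, 0, 0)^T, error position = 8, corrected codeword c = 111110100100111

Compute s = H r^T mod 2 one row at a time:
  s_1 = 1 + 0 + 1 + 0 + 0 + 1 + 1 + 1 = 5 ≡ 1 (mod 2).
  s_2 = 1 + 1 + 0 + 1 + 0 + 1 + 1 + 1 = 6 ≡ 0 (mod 2).
  s_3 = 1 + 1 + 0 + 1 + 1 + 0 + 1 + 1 = 6 ≡ 0 (mod 2).
  s_4 = 1 + 1 + 1 + 1 + 0 + 0 + 1 + 1 = 6 ≡ 0 (mod 2).
s = (1, 0, 0, 0)^T — this equals column 8 of H (binary 1000), so error is at position 8.
Correct: flip bit 8 of r = 111110110100111 to get c = 111110100100111.


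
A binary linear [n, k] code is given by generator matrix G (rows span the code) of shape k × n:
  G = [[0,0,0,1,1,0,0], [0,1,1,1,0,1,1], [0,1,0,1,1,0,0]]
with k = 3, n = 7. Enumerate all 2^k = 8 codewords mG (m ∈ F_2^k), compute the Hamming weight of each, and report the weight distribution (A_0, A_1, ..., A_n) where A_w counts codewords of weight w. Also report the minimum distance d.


Weight distribution: A_0 = 1, A_1 = 1, A_2 = 1, A_3 = 1, A_4 = 2, A_5 = 2. Minimum distance d = 1.

Enumerate all 2^3 = 8 messages m ∈ F_2^3.
For each, compute codeword c = mG in F_2^7, then tally its weight.
  m = 000 → c = 0000000, weight = 0.
  m = 100 → c = 0001100, weight = 2.
  m = 010 → c = 0111011, weight = 5.
  m = 110 → c = 0110111, weight = 5.
  m = 001 → c = 0101100, weight = 3.
  m = 101 → c = 0100000, weight = 1.
  m = 011 → c = 0010111, weight = 4.
  m = 111 → c = 0011011, weight = 4.
Tally weights:
  weight 0: 1 codewords.
  weight 1: 1 codewords.
  weight 2: 1 codewords.
  weight 3: 1 codewords.
  weight 4: 2 codewords.
  weight 5: 2 codewords.
Minimum distance d = smallest w > 0 with A_w > 0 = 1.
Sanity: Σ A_w = 8 = 2^3 = 8 ✓.


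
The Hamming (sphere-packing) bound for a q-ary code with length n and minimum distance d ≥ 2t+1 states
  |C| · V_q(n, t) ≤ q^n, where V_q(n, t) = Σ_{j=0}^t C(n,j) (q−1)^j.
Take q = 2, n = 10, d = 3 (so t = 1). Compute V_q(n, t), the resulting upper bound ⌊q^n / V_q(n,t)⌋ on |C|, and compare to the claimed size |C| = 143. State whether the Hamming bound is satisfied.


V_q(n, t) = 11, q^n = 1024, Hamming bound = 93, |C| = 143 > bound (violated).

Step 1: Compute V_q(n, t) = Σ_{j=0}^1 C(n, j) (q−1)^j.
  j = 0: C(10,0)·(1)^0 = 1·1 = 1.
  j = 1: C(10,1)·(1)^1 = 10·1 = 10.
  V_q(n, t) = 1 + 10 = 11.
Step 2: q^n = 2^10 = 1024.
Step 3: Hamming bound ⌊q^n / V_q(n,t)⌋ = ⌊1024/11⌋ = 93.
Step 4: Compare |C| = 143 to 93: violated.
The claimed |C| lies above the Hamming bound, so no 2-ary code of length 10 with d ≥ 3 can have 143 codewords.


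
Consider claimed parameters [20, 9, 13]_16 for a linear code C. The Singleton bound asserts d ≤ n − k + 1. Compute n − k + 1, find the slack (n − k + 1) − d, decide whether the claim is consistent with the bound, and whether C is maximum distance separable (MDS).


Singleton RHS = n − k + 1 = 12, slack = -1, bound violated (no such code; not MDS).

Singleton bound: d ≤ n − k + 1.
Here n = 20, k = 9, so n − k + 1 = 12.
Given d = 13, check d ≤ 12: NO.
Slack = (n − k + 1) − d = -1.
The slack is negative: d = 13 exceeds n − k + 1 = 12 by 1, so the Singleton bound is violated and no linear [20, 9, 13]_16 code can exist. In particular it is not MDS (MDS requires d = n − k + 1 exactly).
Description: the claimed parameters are [20, 9, 13]_16; such a code would be impossible (violates the Singleton bound).


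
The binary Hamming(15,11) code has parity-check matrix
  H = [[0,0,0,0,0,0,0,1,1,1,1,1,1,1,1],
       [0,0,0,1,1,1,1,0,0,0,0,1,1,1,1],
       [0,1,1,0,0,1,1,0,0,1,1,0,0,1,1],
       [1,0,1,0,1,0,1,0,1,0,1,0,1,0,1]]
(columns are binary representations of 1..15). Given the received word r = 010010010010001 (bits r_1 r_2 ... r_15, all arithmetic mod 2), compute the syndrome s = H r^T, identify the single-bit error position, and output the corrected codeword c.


s = (1, 0, 1, 1)^T, error position = 11, corrected codeword c = 010010010000001

Compute s = H r^T mod 2 one row at a time:
  s_1 = 1 + 0 + 0 + 1 + 0 + 0 + 0 + 1 = 3 ≡ 1 (mod 2).
  s_2 = 0 + 1 + 0 + 0 + 0 + 0 + 0 + 1 = 2 ≡ 0 (mod 2).
  s_3 = 1 + 0 + 0 + 0 + 0 + 1 + 0 + 1 = 3 ≡ 1 (mod 2).
  s_4 = 0 + 0 + 1 + 0 + 0 + 1 + 0 + 1 = 3 ≡ 1 (mod 2).
s = (1, 0, 1, 1)^T — this equals column 11 of H (binary 1011), so error is at position 11.
Correct: flip bit 11 of r = 010010010010001 to get c = 010010010000001.


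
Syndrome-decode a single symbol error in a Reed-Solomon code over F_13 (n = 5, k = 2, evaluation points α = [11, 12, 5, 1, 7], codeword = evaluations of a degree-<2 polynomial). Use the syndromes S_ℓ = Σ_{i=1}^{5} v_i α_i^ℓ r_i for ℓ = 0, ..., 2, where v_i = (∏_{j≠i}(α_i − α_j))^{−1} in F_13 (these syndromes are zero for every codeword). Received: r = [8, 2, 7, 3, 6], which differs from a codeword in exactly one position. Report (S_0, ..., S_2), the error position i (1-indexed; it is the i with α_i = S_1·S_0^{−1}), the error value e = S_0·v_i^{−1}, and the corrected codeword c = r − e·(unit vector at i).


S = (1, 5, 12), error at position 3, error magnitude e = 2, c = [8, 2, 5, 3, 6].

Step 1: column multipliers v_i = (∏_{j≠i}(α_i − α_j))^{−1} mod 13.
  i = 1 (α = 11): (11−12)(11−5)(11−1)(11−7) = (−1)·6·10·4 = −240 ≡ 7, so v_1 = 7^{−1} = 2 (mod 13).
  i = 2 (α = 12): (12−11)(12−5)(12−1)(12−7) = 1·7·11·5 = 385 ≡ 8, so v_2 = 8^{−1} = 5 (mod 13).
  i = 3 (α = 5): (5−11)(5−12)(5−1)(5−7) = (−6)·(−7)·4·(−2) = −336 ≡ 2, so v_3 = 2^{−1} = 7 (mod 13).
  i = 4 (α = 1): (1−11)(1−12)(1−5)(1−7) = (−10)·(−11)·(−4)·(−6) = 2640 ≡ 1, so v_4 = 1^{−1} = 1 (mod 13).
  i = 5 (α = 7): (7−11)(7−12)(7−5)(7−1) = (−4)·(−5)·2·6 = 240 ≡ 6, so v_5 = 6^{−1} = 11 (mod 13).
  v = [2, 5, 7, 1, 11].
Step 2: syndromes of r = [8, 2, 7, 3, 6] (all sums mod 13).
  S_0 = Σ v_i r_i = 2·8 + 5·2 + 7·7 + 1·3 + 11·6 = 144 ≡ 1.
  S_1 = Σ v_i α_i r_i = 2·11·8 + 5·12·2 + 7·5·7 + 1·1·3 + 11·7·6 = 1006 ≡ 5.
  α_i^2 mod 13 = [4, 1, 12, 1, 10].
  S_2 = Σ v_i α_i^2 r_i = 2·4·8 + 5·1·2 + 7·12·7 + 1·1·3 + 11·10·6 = 1325 ≡ 12.
  S = (1, 5, 12) ≠ 0, so r is not a codeword (an error is present).
Step 3: locate the error. For a single error e at position i, S_ℓ = v_i·e·α_i^ℓ, so α_err = S_1/S_0.
  S_0^{−1} = 1^{−1} = 1 (mod 13), so α_err = 5·1 = 5 ≡ 5 = α_3. Error position i = 3.
  Consistency check: S_2/S_1 = 12·8 = 96 ≡ 5 = α_err ✓ (single-error assumption holds).
Step 4: error magnitude e = S_0/v_3 = S_0·∏_{j≠3}(α_3 − α_j) = 1·2 = 2 ≡ 2 (mod 13).
Step 5: correct position 3: c_3 = r_3 − e = 7 − 2 ≡ 5 (mod 13). Hence c = [8, 2, 5, 3, 6].
  Check: interpolating c through the α_i gives m(x) = 9 + 7·x (degree < 2) with m(α_i) = c_i for every i, so c is indeed a codeword.


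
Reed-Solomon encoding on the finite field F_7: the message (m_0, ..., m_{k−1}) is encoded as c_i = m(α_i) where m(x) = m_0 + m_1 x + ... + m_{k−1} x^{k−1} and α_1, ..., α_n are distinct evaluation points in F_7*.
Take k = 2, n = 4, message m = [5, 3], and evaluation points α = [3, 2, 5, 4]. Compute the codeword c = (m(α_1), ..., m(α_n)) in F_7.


c = [0, 4, 6, 3]

Message polynomial: m(x) = 5 + 3·x (mod 7).
For each evaluation point α_i, compute m(α_i) mod 7:
  α_1 = 3: Horner steps 3 → 0, so m(3) = 0.
  α_2 = 2: Horner steps 3 → 4, so m(2) = 4.
  α_3 = 5: Horner steps 3 → 6, so m(5) = 6.
  α_4 = 4: Horner steps 3 → 3, so m(4) = 3.
Codeword c = [0, 4, 6, 3] ∈ F_7^4.


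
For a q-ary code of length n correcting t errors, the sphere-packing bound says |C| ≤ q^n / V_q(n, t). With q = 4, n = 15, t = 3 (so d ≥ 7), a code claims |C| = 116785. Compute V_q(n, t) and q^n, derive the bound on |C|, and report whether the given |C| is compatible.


V_q(n, t) = 13276, q^n = 1073741824, Hamming bound = 80878, |C| = 116785 > bound (violated).

Step 1: Compute V_q(n, t) = Σ_{j=0}^3 C(n, j) (q−1)^j.
  j = 0: C(15,0)·(3)^0 = 1·1 = 1.
  j = 1: C(15,1)·(3)^1 = 15·3 = 45.
  j = 2: C(15,2)·(3)^2 = 105·9 = 945.
  j = 3: C(15,3)·(3)^3 = 455·27 = 12285.
  V_q(n, t) = 1 + 45 + 945 + 12285 = 13276.
Step 2: q^n = 4^15 = 1073741824.
Step 3: Hamming bound ⌊q^n / V_q(n,t)⌋ = ⌊1073741824/13276⌋ = 80878.
Step 4: Compare |C| = 116785 to 80878: violated.
The claimed |C| lies above the Hamming bound, so no 4-ary code of length 15 with d ≥ 7 can have 116785 codewords.


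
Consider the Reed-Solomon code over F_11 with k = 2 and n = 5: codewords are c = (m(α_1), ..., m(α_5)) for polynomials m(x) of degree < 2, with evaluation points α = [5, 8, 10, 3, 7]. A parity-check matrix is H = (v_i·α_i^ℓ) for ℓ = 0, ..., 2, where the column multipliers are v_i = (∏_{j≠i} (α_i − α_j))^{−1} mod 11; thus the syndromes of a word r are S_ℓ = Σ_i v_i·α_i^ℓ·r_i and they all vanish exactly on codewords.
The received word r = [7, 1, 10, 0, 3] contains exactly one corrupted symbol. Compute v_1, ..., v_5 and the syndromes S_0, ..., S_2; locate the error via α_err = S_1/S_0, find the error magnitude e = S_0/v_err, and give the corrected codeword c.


S = (2, 9, 2), error at position 3, error magnitude e = 2, c = [7, 1, 8, 0, 3].

Step 1: column multipliers v_i = (∏_{j≠i}(α_i − α_j))^{−1} mod 11.
  i = 1 (α = 5): (5−8)(5−10)(5−3)(5−7) = (−3)·(−5)·2·(−2) = −60 ≡ 6, so v_1 = 6^{−1} = 2 (mod 11).
  i = 2 (α = 8): (8−5)(8−10)(8−3)(8−7) = 3·(−2)·5·1 = −30 ≡ 3, so v_2 = 3^{−1} = 4 (mod 11).
  i = 3 (α = 10): (10−5)(10−8)(10−3)(10−7) = 5·2·7·3 = 210 ≡ 1, so v_3 = 1^{−1} = 1 (mod 11).
  i = 4 (α = 3): (3−5)(3−8)(3−10)(3−7) = (−2)·(−5)·(−7)·(−4) = 280 ≡ 5, so v_4 = 5^{−1} = 9 (mod 11).
  i = 5 (α = 7): (7−5)(7−8)(7−10)(7−3) = 2·(−1)·(−3)·4 = 24 ≡ 2, so v_5 = 2^{−1} = 6 (mod 11).
  v = [2, 4, 1, 9, 6].
Step 2: syndromes of r = [7, 1, 10, 0, 3] (all sums mod 11).
  S_0 = Σ v_i r_i = 2·7 + 4·1 + 1·10 + 9·0 + 6·3 = 46 ≡ 2.
  S_1 = Σ v_i α_i r_i = 2·5·7 + 4·8·1 + 1·10·10 + 9·3·0 + 6·7·3 = 328 ≡ 9.
  α_i^2 mod 11 = [3, 9, 1, 9, 5].
  S_2 = Σ v_i α_i^2 r_i = 2·3·7 + 4·9·1 + 1·1·10 + 9·9·0 + 6·5·3 = 178 ≡ 2.
  S = (2, 9, 2) ≠ 0, so r is not a codeword (an error is present).
Step 3: locate the error. For a single error e at position i, S_ℓ = v_i·e·α_i^ℓ, so α_err = S_1/S_0.
  S_0^{−1} = 2^{−1} = 6 (mod 11), so α_err = 9·6 = 54 ≡ 10 = α_3. Error position i = 3.
  Consistency check: S_2/S_1 = 2·5 = 10 ≡ 10 = α_err ✓ (single-error assumption holds).
Step 4: error magnitude e = S_0/v_3 = S_0·∏_{j≠3}(α_3 − α_j) = 2·1 = 2 ≡ 2 (mod 11).
Step 5: correct position 3: c_3 = r_3 − e = 10 − 2 ≡ 8 (mod 11). Hence c = [7, 1, 8, 0, 3].
  Check: interpolating c through the α_i gives m(x) = 6 + 9·x (degree < 2) with m(α_i) = c_i for every i, so c is indeed a codeword.


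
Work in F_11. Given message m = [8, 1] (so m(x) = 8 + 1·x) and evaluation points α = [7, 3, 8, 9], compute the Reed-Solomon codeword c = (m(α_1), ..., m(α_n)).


c = [4, 0, 5, 6]

Message polynomial: m(x) = 8 + 1·x (mod 11).
For each evaluation point α_i, compute m(α_i) mod 11:
  α_1 = 7: Horner steps 1 → 4, so m(7) = 4.
  α_2 = 3: Horner steps 1 → 0, so m(3) = 0.
  α_3 = 8: Horner steps 1 → 5, so m(8) = 5.
  α_4 = 9: Horner steps 1 → 6, so m(9) = 6.
Codeword c = [4, 0, 5, 6] ∈ F_11^4.


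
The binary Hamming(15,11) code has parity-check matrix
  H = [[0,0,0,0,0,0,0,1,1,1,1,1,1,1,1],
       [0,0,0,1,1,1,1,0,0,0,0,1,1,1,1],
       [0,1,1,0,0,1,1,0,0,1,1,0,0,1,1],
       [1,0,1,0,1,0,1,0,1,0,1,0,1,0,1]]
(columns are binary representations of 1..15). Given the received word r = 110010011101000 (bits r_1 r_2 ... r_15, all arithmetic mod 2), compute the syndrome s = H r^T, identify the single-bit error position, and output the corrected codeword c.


s = (0, 0, 0, 1)^T, error position = 1, corrected codeword c = 010010011101000

Compute s = H r^T mod 2 one row at a time:
  s_1 = 1 + 1 + 1 + 0 + 1 + 0 + 0 + 0 = 4 ≡ 0 (mod 2).
  s_2 = 0 + 1 + 0 + 0 + 1 + 0 + 0 + 0 = 2 ≡ 0 (mod 2).
  s_3 = 1 + 0 + 0 + 0 + 1 + 0 + 0 + 0 = 2 ≡ 0 (mod 2).
  s_4 = 1 + 0 + 1 + 0 + 1 + 0 + 0 + 0 = 3 ≡ 1 (mod 2).
s = (0, 0, 0, 1)^T — this equals column 1 of H (binary 0001), so error is at position 1.
Correct: flip bit 1 of r = 110010011101000 to get c = 010010011101000.


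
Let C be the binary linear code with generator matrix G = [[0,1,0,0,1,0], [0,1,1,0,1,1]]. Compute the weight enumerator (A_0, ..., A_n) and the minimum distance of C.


Weight distribution: A_0 = 1, A_2 = 2, A_4 = 1. Minimum distance d = 2.

Enumerate all 2^2 = 4 messages m ∈ F_2^2.
For each, compute codeword c = mG in F_2^6, then tally its weight.
  m = 00 → c = 000000, weight = 0.
  m = 10 → c = 010010, weight = 2.
  m = 01 → c = 011011, weight = 4.
  m = 11 → c = 001001, weight = 2.
Tally weights:
  weight 0: 1 codewords.
  weight 2: 2 codewords.
  weight 4: 1 codewords.
Minimum distance d = smallest w > 0 with A_w > 0 = 2.
Sanity: Σ A_w = 4 = 2^2 = 4 ✓.


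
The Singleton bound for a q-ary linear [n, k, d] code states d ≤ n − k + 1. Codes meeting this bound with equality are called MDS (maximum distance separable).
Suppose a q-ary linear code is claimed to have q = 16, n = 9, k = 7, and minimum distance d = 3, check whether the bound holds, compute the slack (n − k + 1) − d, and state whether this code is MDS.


Singleton RHS = n − k + 1 = 3, slack = 0, bound satisfied, MDS.

Singleton bound: d ≤ n − k + 1.
Here n = 9, k = 7, so n − k + 1 = 3.
Given d = 3, check d ≤ 3: YES.
Slack = (n − k + 1) − d = 0.
The code is MDS (slack = 0).
Description: the claimed parameters are [9, 7, 3]_16; such a code would be MDS (meets Singleton bound).


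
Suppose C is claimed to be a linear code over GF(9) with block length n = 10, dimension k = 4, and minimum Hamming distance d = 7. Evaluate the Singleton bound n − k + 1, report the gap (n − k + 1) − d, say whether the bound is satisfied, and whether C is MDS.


Singleton RHS = n − k + 1 = 7, slack = 0, bound satisfied, MDS.

Singleton bound: d ≤ n − k + 1.
Here n = 10, k = 4, so n − k + 1 = 7.
Given d = 7, check d ≤ 7: YES.
Slack = (n − k + 1) − d = 0.
The code is MDS (slack = 0).
Description: the claimed parameters are [10, 4, 7]_9; such a code would be MDS (meets Singleton bound).


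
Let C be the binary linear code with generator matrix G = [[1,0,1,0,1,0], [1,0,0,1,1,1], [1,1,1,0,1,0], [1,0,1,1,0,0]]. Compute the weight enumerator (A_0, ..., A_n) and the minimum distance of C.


Weight distribution: A_0 = 1, A_1 = 1, A_2 = 2, A_3 = 6, A_4 = 5, A_5 = 1. Minimum distance d = 1.

Enumerate all 2^4 = 16 messages m ∈ F_2^4.
For each, compute codeword c = mG in F_2^6, then tally its weight.
  m = 0000 → c = 000000, weight = 0.
  m = 1000 → c = 101010, weight = 3.
  m = 0100 → c = 100111, weight = 4.
  m = 1100 → c = 001101, weight = 3.
  m = 0010 → c = 111010, weight = 4.
  m = 1010 → c = 010000, weight = 1.
  m = 0110 → c = 011101, weight = 4.
  m = 1110 → c = 110111, weight = 5.
  m = 0001 → c = 101100, weight = 3.
  m = 1001 → c = 000110, weight = 2.
  m = 0101 → c = 001011, weight = 3.
  m = 1101 → c = 100001, weight = 2.
  m = 0011 → c = 010110, weight = 3.
  m = 1011 → c = 111100, weight = 4.
  m = 0111 → c = 110001, weight = 3.
  m = 1111 → c = 011011, weight = 4.
Tally weights:
  weight 0: 1 codewords.
  weight 1: 1 codewords.
  weight 2: 2 codewords.
  weight 3: 6 codewords.
  weight 4: 5 codewords.
  weight 5: 1 codewords.
Minimum distance d = smallest w > 0 with A_w > 0 = 1.
Sanity: Σ A_w = 16 = 2^4 = 16 ✓.


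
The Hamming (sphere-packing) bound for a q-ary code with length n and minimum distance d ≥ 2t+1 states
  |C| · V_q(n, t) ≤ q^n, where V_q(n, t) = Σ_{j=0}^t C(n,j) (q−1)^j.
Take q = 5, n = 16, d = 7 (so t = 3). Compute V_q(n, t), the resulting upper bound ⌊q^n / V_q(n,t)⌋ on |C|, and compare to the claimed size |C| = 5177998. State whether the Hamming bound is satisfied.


V_q(n, t) = 37825, q^n = 152587890625, Hamming bound = 4034048, |C| = 5177998 > bound (violated).

Step 1: Compute V_q(n, t) = Σ_{j=0}^3 C(n, j) (q−1)^j.
  j = 0: C(16,0)·(4)^0 = 1·1 = 1.
  j = 1: C(16,1)·(4)^1 = 16·4 = 64.
  j = 2: C(16,2)·(4)^2 = 120·16 = 1920.
  j = 3: C(16,3)·(4)^3 = 560·64 = 35840.
  V_q(n, t) = 1 + 64 + 1920 + 35840 = 37825.
Step 2: q^n = 5^16 = 152587890625.
Step 3: Hamming bound ⌊q^n / V_q(n,t)⌋ = ⌊152587890625/37825⌋ = 4034048.
Step 4: Compare |C| = 5177998 to 4034048: violated.
The claimed |C| lies above the Hamming bound, so no 5-ary code of length 16 with d ≥ 7 can have 5177998 codewords.


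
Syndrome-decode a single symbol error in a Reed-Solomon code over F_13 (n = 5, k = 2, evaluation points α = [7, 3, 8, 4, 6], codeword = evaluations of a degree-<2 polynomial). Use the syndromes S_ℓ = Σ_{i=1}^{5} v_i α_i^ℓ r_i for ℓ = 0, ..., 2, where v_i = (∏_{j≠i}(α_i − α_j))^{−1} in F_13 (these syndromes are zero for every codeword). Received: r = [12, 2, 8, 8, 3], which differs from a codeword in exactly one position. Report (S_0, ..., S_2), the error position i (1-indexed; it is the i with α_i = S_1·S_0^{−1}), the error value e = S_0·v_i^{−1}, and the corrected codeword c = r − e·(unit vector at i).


S = (5, 7, 2), error at position 4, error magnitude e = 10, c = [12, 2, 8, 11, 3].

Step 1: column multipliers v_i = (∏_{j≠i}(α_i − α_j))^{−1} mod 13.
  i = 1 (α = 7): (7−3)(7−8)(7−4)(7−6) = 4·(−1)·3·1 = −12 ≡ 1, so v_1 = 1^{−1} = 1 (mod 13).
  i = 2 (α = 3): (3−7)(3−8)(3−4)(3−6) = (−4)·(−5)·(−1)·(−3) = 60 ≡ 8, so v_2 = 8^{−1} = 5 (mod 13).
  i = 3 (α = 8): (8−7)(8−3)(8−4)(8−6) = 1·5·4·2 = 40 ≡ 1, so v_3 = 1^{−1} = 1 (mod 13).
  i = 4 (α = 4): (4−7)(4−3)(4−8)(4−6) = (−3)·1·(−4)·(−2) = −24 ≡ 2, so v_4 = 2^{−1} = 7 (mod 13).
  i = 5 (α = 6): (6−7)(6−3)(6−8)(6−4) = (−1)·3·(−2)·2 = 12 ≡ 12, so v_5 = 12^{−1} = 12 (mod 13).
  v = [1, 5, 1, 7, 12].
Step 2: syndromes of r = [12, 2, 8, 8, 3] (all sums mod 13).
  S_0 = Σ v_i r_i = 1·12 + 5·2 + 1·8 + 7·8 + 12·3 = 122 ≡ 5.
  S_1 = Σ v_i α_i r_i = 1·7·12 + 5·3·2 + 1·8·8 + 7·4·8 + 12·6·3 = 618 ≡ 7.
  α_i^2 mod 13 = [10, 9, 12, 3, 10].
  S_2 = Σ v_i α_i^2 r_i = 1·10·12 + 5·9·2 + 1·12·8 + 7·3·8 + 12·10·3 = 834 ≡ 2.
  S = (5, 7, 2) ≠ 0, so r is not a codeword (an error is present).
Step 3: locate the error. For a single error e at position i, S_ℓ = v_i·e·α_i^ℓ, so α_err = S_1/S_0.
  S_0^{−1} = 5^{−1} = 8 (mod 13), so α_err = 7·8 = 56 ≡ 4 = α_4. Error position i = 4.
  Consistency check: S_2/S_1 = 2·2 = 4 ≡ 4 = α_err ✓ (single-error assumption holds).
Step 4: error magnitude e = S_0/v_4 = S_0·∏_{j≠4}(α_4 − α_j) = 5·2 = 10 ≡ 10 (mod 13).
Step 5: correct position 4: c_4 = r_4 − e = 8 − 10 ≡ 11 (mod 13). Hence c = [12, 2, 8, 11, 3].
  Check: interpolating c through the α_i gives m(x) = 1 + 9·x (degree < 2) with m(α_i) = c_i for every i, so c is indeed a codeword.


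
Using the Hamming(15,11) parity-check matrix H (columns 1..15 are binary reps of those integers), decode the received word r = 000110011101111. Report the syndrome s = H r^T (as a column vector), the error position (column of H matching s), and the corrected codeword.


s = (1, 0, 1, 0)^T, error position = 10, corrected codeword c = 000110011001111

Compute s = H r^T mod 2 one row at a time:
  s_1 = 1 + 1 + 1 + 0 + 1 + 1 + 1 + 1 = 7 ≡ 1 (mod 2).
  s_2 = 1 + 1 + 0 + 0 + 1 + 1 + 1 + 1 = 6 ≡ 0 (mod 2).
  s_3 = 0 + 0 + 0 + 0 + 1 + 0 + 1 + 1 = 3 ≡ 1 (mod 2).
  s_4 = 0 + 0 + 1 + 0 + 1 + 0 + 1 + 1 = 4 ≡ 0 (mod 2).
s = (1, 0, 1, 0)^T — this equals column 10 of H (binary 1010), so error is at position 10.
Correct: flip bit 10 of r = 000110011101111 to get c = 000110011001111.


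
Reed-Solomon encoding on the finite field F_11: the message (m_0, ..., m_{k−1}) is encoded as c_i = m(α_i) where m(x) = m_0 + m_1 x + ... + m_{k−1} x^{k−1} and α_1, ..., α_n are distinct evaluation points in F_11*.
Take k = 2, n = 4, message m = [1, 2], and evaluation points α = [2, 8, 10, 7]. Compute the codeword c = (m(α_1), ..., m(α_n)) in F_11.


c = [5, 6, 10, 4]

Message polynomial: m(x) = 1 + 2·x (mod 11).
For each evaluation point α_i, compute m(α_i) mod 11:
  α_1 = 2: Horner steps 2 → 5, so m(2) = 5.
  α_2 = 8: Horner steps 2 → 6, so m(8) = 6.
  α_3 = 10: Horner steps 2 → 10, so m(10) = 10.
  α_4 = 7: Horner steps 2 → 4, so m(7) = 4.
Codeword c = [5, 6, 10, 4] ∈ F_11^4.


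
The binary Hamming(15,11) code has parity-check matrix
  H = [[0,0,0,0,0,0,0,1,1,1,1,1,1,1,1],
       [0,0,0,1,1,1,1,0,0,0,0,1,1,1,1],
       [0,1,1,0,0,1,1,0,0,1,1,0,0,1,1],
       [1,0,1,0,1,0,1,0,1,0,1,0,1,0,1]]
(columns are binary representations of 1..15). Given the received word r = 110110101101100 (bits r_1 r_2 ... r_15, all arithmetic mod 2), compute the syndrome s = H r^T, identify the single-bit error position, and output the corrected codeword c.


s = (0, 1, 1, 1)^T, error position = 7, corrected codeword c = 110110001101100

Compute s = H r^T mod 2 one row at a time:
  s_1 = 0 + 1 + 1 + 0 + 1 + 1 + 0 + 0 = 4 ≡ 0 (mod 2).
  s_2 = 1 + 1 + 0 + 1 + 1 + 1 + 0 + 0 = 5 ≡ 1 (mod 2).
  s_3 = 1 + 0 + 0 + 1 + 1 + 0 + 0 + 0 = 3 ≡ 1 (mod 2).
  s_4 = 1 + 0 + 1 + 1 + 1 + 0 + 1 + 0 = 5 ≡ 1 (mod 2).
s = (0, 1, 1, 1)^T — this equals column 7 of H (binary 0111), so error is at position 7.
Correct: flip bit 7 of r = 110110101101100 to get c = 110110001101100.


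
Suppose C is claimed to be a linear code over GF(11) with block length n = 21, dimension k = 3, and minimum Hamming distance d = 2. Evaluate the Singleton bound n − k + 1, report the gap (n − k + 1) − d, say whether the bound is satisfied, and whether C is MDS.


Singleton RHS = n − k + 1 = 19, slack = 17, bound satisfied, not MDS.

Singleton bound: d ≤ n − k + 1.
Here n = 21, k = 3, so n − k + 1 = 19.
Given d = 2, check d ≤ 19: YES.
Slack = (n − k + 1) − d = 17.
The code is NOT MDS (slack = 17 > 0).
Description: the claimed parameters are [21, 3, 2]_11; such a code would be non-MDS.


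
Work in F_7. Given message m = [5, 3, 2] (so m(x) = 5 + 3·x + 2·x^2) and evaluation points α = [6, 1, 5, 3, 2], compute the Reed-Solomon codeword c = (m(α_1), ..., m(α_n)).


c = [4, 3, 0, 4, 5]

Message polynomial: m(x) = 5 + 3·x + 2·x^2 (mod 7).
For each evaluation point α_i, compute m(α_i) mod 7:
  α_1 = 6: Horner steps 2 → 1 → 4, so m(6) = 4.
  α_2 = 1: Horner steps 2 → 5 → 3, so m(1) = 3.
  α_3 = 5: Horner steps 2 → 6 → 0, so m(5) = 0.
  α_4 = 3: Horner steps 2 → 2 → 4, so m(3) = 4.
  α_5 = 2: Horner steps 2 → 0 → 5, so m(2) = 5.
Codeword c = [4, 3, 0, 4, 5] ∈ F_7^5.


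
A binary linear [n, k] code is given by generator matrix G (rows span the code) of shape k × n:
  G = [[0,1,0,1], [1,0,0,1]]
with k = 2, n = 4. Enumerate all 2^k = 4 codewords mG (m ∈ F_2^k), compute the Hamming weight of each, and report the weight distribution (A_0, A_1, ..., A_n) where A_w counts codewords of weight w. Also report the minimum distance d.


Weight distribution: A_0 = 1, A_2 = 3. Minimum distance d = 2.

Enumerate all 2^2 = 4 messages m ∈ F_2^2.
For each, compute codeword c = mG in F_2^4, then tally its weight.
  m = 00 → c = 0000, weight = 0.
  m = 10 → c = 0101, weight = 2.
  m = 01 → c = 1001, weight = 2.
  m = 11 → c = 1100, weight = 2.
Tally weights:
  weight 0: 1 codewords.
  weight 2: 3 codewords.
Minimum distance d = smallest w > 0 with A_w > 0 = 2.
Sanity: Σ A_w = 4 = 2^2 = 4 ✓.


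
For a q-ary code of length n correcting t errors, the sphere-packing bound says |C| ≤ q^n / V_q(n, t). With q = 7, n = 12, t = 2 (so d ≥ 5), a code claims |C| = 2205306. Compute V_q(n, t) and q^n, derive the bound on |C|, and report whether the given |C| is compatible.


V_q(n, t) = 2449, q^n = 13841287201, Hamming bound = 5651811, |C| = 2205306 ≤ bound (satisfied).

Step 1: Compute V_q(n, t) = Σ_{j=0}^2 C(n, j) (q−1)^j.
  j = 0: C(12,0)·(6)^0 = 1·1 = 1.
  j = 1: C(12,1)·(6)^1 = 12·6 = 72.
  j = 2: C(12,2)·(6)^2 = 66·36 = 2376.
  V_q(n, t) = 1 + 72 + 2376 = 2449.
Step 2: q^n = 7^12 = 13841287201.
Step 3: Hamming bound ⌊q^n / V_q(n,t)⌋ = ⌊13841287201/2449⌋ = 5651811.
Step 4: Compare |C| = 2205306 to 5651811: satisfied.
The claimed |C| lies below the Hamming bound.


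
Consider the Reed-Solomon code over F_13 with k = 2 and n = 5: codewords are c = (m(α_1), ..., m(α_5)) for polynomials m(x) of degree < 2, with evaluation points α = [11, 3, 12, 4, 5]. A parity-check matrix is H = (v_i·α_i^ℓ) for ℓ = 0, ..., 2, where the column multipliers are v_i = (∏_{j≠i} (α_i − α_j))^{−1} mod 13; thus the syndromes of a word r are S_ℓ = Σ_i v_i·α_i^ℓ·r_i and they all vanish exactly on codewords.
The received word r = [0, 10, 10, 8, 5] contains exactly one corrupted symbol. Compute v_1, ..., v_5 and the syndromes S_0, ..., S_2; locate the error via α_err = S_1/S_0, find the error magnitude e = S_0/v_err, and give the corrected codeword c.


S = (12, 10, 4), error at position 2, error magnitude e = 12, c = [0, 11, 10, 8, 5].

Step 1: column multipliers v_i = (∏_{j≠i}(α_i − α_j))^{−1} mod 13.
  i = 1 (α = 11): (11−3)(11−12)(11−4)(11−5) = 8·(−1)·7·6 = −336 ≡ 2, so v_1 = 2^{−1} = 7 (mod 13).
  i = 2 (α = 3): (3−11)(3−12)(3−4)(3−5) = (−8)·(−9)·(−1)·(−2) = 144 ≡ 1, so v_2 = 1^{−1} = 1 (mod 13).
  i = 3 (α = 12): (12−11)(12−3)(12−4)(12−5) = 1·9·8·7 = 504 ≡ 10, so v_3 = 10^{−1} = 4 (mod 13).
  i = 4 (α = 4): (4−11)(4−3)(4−12)(4−5) = (−7)·1·(−8)·(−1) = −56 ≡ 9, so v_4 = 9^{−1} = 3 (mod 13).
  i = 5 (α = 5): (5−11)(5−3)(5−12)(5−4) = (−6)·2·(−7)·1 = 84 ≡ 6, so v_5 = 6^{−1} = 11 (mod 13).
  v = [7, 1, 4, 3, 11].
Step 2: syndromes of r = [0, 10, 10, 8, 5] (all sums mod 13).
  S_0 = Σ v_i r_i = 7·0 + 1·10 + 4·10 + 3·8 + 11·5 = 129 ≡ 12.
  S_1 = Σ v_i α_i r_i = 7·11·0 + 1·3·10 + 4·12·10 + 3·4·8 + 11·5·5 = 881 ≡ 10.
  α_i^2 mod 13 = [4, 9, 1, 3, 12].
  S_2 = Σ v_i α_i^2 r_i = 7·4·0 + 1·9·10 + 4·1·10 + 3·3·8 + 11·12·5 = 862 ≡ 4.
  S = (12, 10, 4) ≠ 0, so r is not a codeword (an error is present).
Step 3: locate the error. For a single error e at position i, S_ℓ = v_i·e·α_i^ℓ, so α_err = S_1/S_0.
  S_0^{−1} = 12^{−1} = 12 (mod 13), so α_err = 10·12 = 120 ≡ 3 = α_2. Error position i = 2.
  Consistency check: S_2/S_1 = 4·4 = 16 ≡ 3 = α_err ✓ (single-error assumption holds).
Step 4: error magnitude e = S_0/v_2 = S_0·∏_{j≠2}(α_2 − α_j) = 12·1 = 12 ≡ 12 (mod 13).
Step 5: correct position 2: c_2 = r_2 − e = 10 − 12 ≡ 11 (mod 13). Hence c = [0, 11, 10, 8, 5].
  Check: interpolating c through the α_i gives m(x) = 7 + 10·x (degree < 2) with m(α_i) = c_i for every i, so c is indeed a codeword.


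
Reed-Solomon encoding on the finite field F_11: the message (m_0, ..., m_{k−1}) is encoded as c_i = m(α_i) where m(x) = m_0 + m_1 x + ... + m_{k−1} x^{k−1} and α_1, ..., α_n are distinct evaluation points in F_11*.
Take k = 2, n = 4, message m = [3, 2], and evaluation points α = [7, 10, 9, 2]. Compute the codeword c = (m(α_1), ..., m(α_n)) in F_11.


c = [6, 1, 10, 7]

Message polynomial: m(x) = 3 + 2·x (mod 11).
For each evaluation point α_i, compute m(α_i) mod 11:
  α_1 = 7: Horner steps 2 → 6, so m(7) = 6.
  α_2 = 10: Horner steps 2 → 1, so m(10) = 1.
  α_3 = 9: Horner steps 2 → 10, so m(9) = 10.
  α_4 = 2: Horner steps 2 → 7, so m(2) = 7.
Codeword c = [6, 1, 10, 7] ∈ F_11^4.


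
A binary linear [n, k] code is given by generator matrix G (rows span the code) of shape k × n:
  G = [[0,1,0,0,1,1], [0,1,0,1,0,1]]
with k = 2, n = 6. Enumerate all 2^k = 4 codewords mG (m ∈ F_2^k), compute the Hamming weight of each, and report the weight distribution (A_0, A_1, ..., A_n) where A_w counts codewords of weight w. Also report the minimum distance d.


Weight distribution: A_0 = 1, A_2 = 1, A_3 = 2. Minimum distance d = 2.

Enumerate all 2^2 = 4 messages m ∈ F_2^2.
For each, compute codeword c = mG in F_2^6, then tally its weight.
  m = 00 → c = 000000, weight = 0.
  m = 10 → c = 010011, weight = 3.
  m = 01 → c = 010101, weight = 3.
  m = 11 → c = 000110, weight = 2.
Tally weights:
  weight 0: 1 codewords.
  weight 2: 1 codewords.
  weight 3: 2 codewords.
Minimum distance d = smallest w > 0 with A_w > 0 = 2.
Sanity: Σ A_w = 4 = 2^2 = 4 ✓.


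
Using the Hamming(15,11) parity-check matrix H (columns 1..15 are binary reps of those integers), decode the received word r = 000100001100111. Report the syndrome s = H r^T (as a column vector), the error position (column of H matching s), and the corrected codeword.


s = (1, 0, 1, 1)^T, error position = 11, corrected codeword c = 000100001110111

Compute s = H r^T mod 2 one row at a time:
  s_1 = 0 + 1 + 1 + 0 + 0 + 1 + 1 + 1 = 5 ≡ 1 (mod 2).
  s_2 = 1 + 0 + 0 + 0 + 0 + 1 + 1 + 1 = 4 ≡ 0 (mod 2).
  s_3 = 0 + 0 + 0 + 0 + 1 + 0 + 1 + 1 = 3 ≡ 1 (mod 2).
  s_4 = 0 + 0 + 0 + 0 + 1 + 0 + 1 + 1 = 3 ≡ 1 (mod 2).
s = (1, 0, 1, 1)^T — this equals column 11 of H (binary 1011), so error is at position 11.
Correct: flip bit 11 of r = 000100001100111 to get c = 000100001110111.


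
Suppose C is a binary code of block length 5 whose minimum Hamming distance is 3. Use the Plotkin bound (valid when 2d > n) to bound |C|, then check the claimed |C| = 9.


Plotkin bound M ≤ 6; given |C| = 9 > bound (violated).

Check applicability: 2d = 6, n = 5.
2d − n = 1 > 0, so Plotkin applies.
Compute d/(2d−n) = 3/1 ≈ 3.0000.
⌊d/(2d−n)⌋ = 3.
Plotkin bound: M ≤ 2·3 = 6.
Given |C| = 9, check: VIOLATED.
This |C| is above the Plotkin bound, so no binary code with n = 5, d = 3 and 9 codewords exists.


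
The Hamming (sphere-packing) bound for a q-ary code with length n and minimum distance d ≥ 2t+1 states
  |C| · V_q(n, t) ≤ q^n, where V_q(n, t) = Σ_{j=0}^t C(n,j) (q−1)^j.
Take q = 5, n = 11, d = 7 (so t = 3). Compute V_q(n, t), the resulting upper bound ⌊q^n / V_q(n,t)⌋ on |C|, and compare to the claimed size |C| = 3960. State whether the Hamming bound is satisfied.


V_q(n, t) = 11485, q^n = 48828125, Hamming bound = 4251, |C| = 3960 ≤ bound (satisfied).

Step 1: Compute V_q(n, t) = Σ_{j=0}^3 C(n, j) (q−1)^j.
  j = 0: C(11,0)·(4)^0 = 1·1 = 1.
  j = 1: C(11,1)·(4)^1 = 11·4 = 44.
  j = 2: C(11,2)·(4)^2 = 55·16 = 880.
  j = 3: C(11,3)·(4)^3 = 165·64 = 10560.
  V_q(n, t) = 1 + 44 + 880 + 10560 = 11485.
Step 2: q^n = 5^11 = 48828125.
Step 3: Hamming bound ⌊q^n / V_q(n,t)⌋ = ⌊48828125/11485⌋ = 4251.
Step 4: Compare |C| = 3960 to 4251: satisfied.
The claimed |C| lies below the Hamming bound.
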